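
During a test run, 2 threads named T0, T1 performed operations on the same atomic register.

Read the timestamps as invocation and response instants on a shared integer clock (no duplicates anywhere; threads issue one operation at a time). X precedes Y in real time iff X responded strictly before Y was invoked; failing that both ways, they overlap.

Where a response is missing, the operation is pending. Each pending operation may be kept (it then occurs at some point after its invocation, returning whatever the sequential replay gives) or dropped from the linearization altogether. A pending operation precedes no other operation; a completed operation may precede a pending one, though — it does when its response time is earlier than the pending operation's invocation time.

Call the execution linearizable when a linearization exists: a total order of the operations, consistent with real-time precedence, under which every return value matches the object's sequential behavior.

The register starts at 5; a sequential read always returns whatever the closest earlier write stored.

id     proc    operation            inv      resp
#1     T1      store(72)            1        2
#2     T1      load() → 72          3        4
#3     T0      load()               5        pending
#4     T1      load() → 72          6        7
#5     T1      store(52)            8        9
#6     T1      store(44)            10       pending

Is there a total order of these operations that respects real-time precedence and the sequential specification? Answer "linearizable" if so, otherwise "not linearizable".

witness order: #1, #2, #3, #4, #5
after step 1 (#1 store(72)): value 72
after step 2 (#2 load() → 72): value 72
after step 3 (#3 load() (pending, included)): value 72
after step 4 (#4 load() → 72): value 72
after step 5 (#5 store(52)): value 52

linearizable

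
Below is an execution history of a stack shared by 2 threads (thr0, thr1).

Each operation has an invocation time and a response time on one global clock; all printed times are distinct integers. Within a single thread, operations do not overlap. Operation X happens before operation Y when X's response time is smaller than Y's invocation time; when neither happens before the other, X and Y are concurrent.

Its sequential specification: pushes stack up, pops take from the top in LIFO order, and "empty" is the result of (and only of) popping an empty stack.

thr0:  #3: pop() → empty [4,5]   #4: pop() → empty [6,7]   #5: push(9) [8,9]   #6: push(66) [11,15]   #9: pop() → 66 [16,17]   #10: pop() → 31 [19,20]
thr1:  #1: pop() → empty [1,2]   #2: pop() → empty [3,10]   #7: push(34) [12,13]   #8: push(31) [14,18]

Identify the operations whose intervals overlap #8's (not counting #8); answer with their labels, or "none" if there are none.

#6, #9

#8 spans [14,18]; an op avoiding the whole window 14..18 is ordered, any other is concurrent
#1 [1,2]: before
#2 [3,10]: before
#3 [4,5]: before
#4 [6,7]: before
#5 [8,9]: before
#6 [11,15]: concurrent
#7 [12,13]: before
#9 [16,17]: concurrent
#10 [19,20]: after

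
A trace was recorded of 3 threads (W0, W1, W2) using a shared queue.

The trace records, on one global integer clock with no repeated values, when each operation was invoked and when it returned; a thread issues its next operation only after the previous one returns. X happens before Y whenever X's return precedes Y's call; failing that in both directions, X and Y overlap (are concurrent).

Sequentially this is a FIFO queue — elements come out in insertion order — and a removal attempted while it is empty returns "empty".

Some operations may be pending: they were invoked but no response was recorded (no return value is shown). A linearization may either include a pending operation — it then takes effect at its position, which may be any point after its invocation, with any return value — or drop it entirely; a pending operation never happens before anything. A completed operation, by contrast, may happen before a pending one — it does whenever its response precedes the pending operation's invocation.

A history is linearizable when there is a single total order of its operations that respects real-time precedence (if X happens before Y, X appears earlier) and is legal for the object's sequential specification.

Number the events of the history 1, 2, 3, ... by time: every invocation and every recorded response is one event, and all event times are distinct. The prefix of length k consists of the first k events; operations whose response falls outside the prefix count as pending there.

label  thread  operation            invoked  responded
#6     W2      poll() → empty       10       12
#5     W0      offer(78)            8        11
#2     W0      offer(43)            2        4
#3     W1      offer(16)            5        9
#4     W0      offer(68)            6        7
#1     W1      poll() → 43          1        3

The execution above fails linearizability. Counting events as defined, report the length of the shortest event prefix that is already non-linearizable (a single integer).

12

events 1..11 are linearizable; a witness order is #2, #1, #3, #4, #5:
step 1: #2 offer(43) — queue <43>
step 2: #1 poll() → 43 — queue <>
step 3: #3 offer(16) — queue <16>
step 4: #4 offer(68) — queue <16,68>
step 5: #5 offer(78) — queue <16,68,78>
event 12 — #6's response, time 12 — after it, nothing linearizes
e.g. #1, #2, #3, #4, #5, #6: illegal at step 1, since #1 poll() → 43 cannot apply there
e.g. #1, #2, #3, #4, #6, #5: illegal at step 1, since #1 poll() → 43 cannot apply there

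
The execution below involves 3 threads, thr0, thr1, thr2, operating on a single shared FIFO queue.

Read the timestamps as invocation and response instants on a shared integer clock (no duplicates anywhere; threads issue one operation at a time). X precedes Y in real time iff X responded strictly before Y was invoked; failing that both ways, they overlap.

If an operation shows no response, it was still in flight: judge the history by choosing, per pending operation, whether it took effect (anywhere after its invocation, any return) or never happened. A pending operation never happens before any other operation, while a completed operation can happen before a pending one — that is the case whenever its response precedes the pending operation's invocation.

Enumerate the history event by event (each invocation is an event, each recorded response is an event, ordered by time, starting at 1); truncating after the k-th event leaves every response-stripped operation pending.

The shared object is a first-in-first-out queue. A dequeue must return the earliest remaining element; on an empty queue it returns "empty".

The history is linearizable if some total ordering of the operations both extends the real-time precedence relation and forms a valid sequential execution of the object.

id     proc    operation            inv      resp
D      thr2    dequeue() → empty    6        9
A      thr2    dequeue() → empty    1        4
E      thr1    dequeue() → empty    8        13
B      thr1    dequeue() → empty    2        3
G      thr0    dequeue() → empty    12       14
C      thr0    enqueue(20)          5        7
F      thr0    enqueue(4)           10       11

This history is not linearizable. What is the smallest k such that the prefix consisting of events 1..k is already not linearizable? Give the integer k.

events 1..12 are linearizable; a witness order is A, B, C, E, D, F:
1. A dequeue() → empty, leaving queue <>
2. B dequeue() → empty, leaving queue <>
3. C enqueue(20), leaving queue <20>
4. E dequeue() (pending, included), leaving queue <>
5. D dequeue() → empty, leaving queue <>
6. F enqueue(4), leaving queue <4>
once event 13 joins (E's response, time 13), exhaustive search finds no witness
including or dropping the 1 pending operation (G) in any combination fails
take A, B, C, D, E, F (pending dropped): step 4 already fails, because D dequeue() → empty cannot occur there
take A, B, C, D, F, E (pending dropped): step 4 already fails, because D dequeue() → empty cannot occur there

13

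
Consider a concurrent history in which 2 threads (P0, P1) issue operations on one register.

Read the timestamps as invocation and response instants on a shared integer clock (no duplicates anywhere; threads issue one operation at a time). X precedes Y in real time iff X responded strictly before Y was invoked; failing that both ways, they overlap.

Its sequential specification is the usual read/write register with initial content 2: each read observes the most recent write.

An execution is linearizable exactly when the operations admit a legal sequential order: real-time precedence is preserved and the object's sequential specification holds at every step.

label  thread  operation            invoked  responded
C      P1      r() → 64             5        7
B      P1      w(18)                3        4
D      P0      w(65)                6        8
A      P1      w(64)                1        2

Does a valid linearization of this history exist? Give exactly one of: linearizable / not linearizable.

not linearizable

the violation lands at event 7, C's response at time 7: events 1..6 linearize, events 1..7 do not
one real-time candidate order over the 3 completed operations — the register replay rejects it
including or dropping the 1 pending operation (D) in any combination fails
e.g. A, B, C (pending dropped): illegal at step 3, since C r() → 64 cannot apply there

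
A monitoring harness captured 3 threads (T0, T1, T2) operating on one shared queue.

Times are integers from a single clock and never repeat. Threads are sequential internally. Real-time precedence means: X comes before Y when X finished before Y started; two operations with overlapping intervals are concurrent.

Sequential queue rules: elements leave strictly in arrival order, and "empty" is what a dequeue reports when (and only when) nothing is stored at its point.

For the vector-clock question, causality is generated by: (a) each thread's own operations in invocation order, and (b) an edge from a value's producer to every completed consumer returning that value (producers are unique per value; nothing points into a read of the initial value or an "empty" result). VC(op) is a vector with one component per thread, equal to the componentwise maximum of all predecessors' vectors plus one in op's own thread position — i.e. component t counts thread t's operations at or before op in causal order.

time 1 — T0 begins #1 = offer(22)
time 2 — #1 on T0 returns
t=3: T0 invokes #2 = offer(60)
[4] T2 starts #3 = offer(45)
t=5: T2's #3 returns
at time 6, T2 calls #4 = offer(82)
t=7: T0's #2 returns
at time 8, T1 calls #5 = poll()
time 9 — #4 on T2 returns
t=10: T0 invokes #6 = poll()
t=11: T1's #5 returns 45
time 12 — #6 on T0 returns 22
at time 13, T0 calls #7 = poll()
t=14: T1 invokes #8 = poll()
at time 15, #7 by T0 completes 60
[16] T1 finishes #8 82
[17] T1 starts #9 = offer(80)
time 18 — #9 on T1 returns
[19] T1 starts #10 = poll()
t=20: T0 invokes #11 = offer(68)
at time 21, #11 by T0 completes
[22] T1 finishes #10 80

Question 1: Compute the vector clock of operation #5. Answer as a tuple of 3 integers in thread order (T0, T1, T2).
Answer: (0, 1, 1)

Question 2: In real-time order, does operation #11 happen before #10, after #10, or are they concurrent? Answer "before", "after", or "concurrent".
Answer: concurrent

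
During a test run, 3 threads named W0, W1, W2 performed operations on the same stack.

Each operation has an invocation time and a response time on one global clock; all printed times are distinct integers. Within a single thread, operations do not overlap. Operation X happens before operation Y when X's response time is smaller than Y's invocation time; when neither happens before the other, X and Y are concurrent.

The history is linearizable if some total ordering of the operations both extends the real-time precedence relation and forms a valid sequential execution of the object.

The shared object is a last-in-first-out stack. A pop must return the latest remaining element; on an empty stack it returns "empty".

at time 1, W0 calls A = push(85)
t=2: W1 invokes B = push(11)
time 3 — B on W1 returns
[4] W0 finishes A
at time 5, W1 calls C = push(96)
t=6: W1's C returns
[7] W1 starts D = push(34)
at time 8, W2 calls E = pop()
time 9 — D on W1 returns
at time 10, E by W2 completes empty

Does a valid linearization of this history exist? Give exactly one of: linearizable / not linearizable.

not linearizable

already the first 10 events (up to E's response at time 10) admit no linearization; the first 9 still do
all 4 real-time-respecting orders fail — 5 completed stack operations, no legal replay
e.g. A, B, C, D, E: illegal at step 5, since E pop() → empty cannot apply there
e.g. A, B, C, E, D: illegal at step 4, since E pop() → empty cannot apply there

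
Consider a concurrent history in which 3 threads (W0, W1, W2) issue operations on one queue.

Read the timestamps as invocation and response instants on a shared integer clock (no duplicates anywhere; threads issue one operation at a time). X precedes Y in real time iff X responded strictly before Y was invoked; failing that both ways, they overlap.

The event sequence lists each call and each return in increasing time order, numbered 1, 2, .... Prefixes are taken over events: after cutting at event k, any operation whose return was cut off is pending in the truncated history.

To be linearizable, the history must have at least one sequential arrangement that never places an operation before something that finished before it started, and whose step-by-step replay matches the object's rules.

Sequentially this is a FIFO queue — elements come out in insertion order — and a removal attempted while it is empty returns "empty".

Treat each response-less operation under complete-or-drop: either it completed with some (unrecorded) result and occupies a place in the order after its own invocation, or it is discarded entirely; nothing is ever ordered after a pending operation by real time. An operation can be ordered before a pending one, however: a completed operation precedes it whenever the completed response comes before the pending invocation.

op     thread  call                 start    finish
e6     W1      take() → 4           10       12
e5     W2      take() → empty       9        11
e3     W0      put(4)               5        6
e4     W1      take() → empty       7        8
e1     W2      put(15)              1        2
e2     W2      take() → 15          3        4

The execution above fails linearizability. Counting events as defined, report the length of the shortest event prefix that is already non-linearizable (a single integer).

8

events 1..7 are linearizable, e.g. via e1, e2, e3:
1. e1 put(15), leaving queue <15>
2. e2 take() → 15, leaving queue <>
3. e3 put(4), leaving queue <4>
event 8 — e4's response, time 8 — after it, nothing linearizes
e.g. e1, e2, e3, e4: illegal at step 4, since e4 take() → empty cannot apply there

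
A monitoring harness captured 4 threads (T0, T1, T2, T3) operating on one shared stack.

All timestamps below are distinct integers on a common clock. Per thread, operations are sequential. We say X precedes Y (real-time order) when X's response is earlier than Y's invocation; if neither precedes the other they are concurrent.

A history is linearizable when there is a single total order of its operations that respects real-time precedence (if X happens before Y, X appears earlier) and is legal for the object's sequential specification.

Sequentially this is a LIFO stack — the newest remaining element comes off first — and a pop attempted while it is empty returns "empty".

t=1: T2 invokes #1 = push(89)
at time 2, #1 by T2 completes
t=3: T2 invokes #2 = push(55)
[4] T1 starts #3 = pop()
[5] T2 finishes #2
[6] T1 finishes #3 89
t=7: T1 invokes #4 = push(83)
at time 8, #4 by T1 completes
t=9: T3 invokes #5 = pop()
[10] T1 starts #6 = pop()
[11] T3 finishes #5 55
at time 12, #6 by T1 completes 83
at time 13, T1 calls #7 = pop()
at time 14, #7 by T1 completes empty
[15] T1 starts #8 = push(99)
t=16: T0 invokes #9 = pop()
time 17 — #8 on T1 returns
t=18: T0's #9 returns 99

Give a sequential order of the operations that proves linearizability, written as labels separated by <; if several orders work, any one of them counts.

#1 < #3 < #2 < #4 < #6 < #5 < #7 < #8 < #9

step 1: #1 push(89) — stack <89>
step 2: #3 pop() → 89 — stack <>
step 3: #2 push(55) — stack <55>
step 4: #4 push(83) — stack <55,83>
step 5: #6 pop() → 83 — stack <55>
step 6: #5 pop() → 55 — stack <>
step 7: #7 pop() → empty — stack <>
step 8: #8 push(99) — stack <99>
step 9: #9 pop() → 99 — stack <>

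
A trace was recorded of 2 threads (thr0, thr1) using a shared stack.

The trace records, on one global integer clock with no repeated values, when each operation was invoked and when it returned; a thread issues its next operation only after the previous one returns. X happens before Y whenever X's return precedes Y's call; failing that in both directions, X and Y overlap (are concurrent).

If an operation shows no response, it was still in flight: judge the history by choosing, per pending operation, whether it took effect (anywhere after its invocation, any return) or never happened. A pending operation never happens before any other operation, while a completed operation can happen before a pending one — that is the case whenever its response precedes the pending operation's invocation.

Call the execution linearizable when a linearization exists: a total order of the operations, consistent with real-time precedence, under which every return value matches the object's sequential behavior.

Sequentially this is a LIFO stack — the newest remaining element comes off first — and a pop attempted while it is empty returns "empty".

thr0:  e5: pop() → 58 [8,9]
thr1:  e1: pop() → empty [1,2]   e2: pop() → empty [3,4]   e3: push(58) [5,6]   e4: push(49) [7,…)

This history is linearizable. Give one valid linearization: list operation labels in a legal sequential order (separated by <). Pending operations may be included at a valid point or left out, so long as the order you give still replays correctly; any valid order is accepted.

e1 < e2 < e3 < e5

after step 1 (e1 pop() → empty): stack <>
after step 2 (e2 pop() → empty): stack <>
after step 3 (e3 push(58)): stack <58>
after step 4 (e5 pop() → 58): stack <>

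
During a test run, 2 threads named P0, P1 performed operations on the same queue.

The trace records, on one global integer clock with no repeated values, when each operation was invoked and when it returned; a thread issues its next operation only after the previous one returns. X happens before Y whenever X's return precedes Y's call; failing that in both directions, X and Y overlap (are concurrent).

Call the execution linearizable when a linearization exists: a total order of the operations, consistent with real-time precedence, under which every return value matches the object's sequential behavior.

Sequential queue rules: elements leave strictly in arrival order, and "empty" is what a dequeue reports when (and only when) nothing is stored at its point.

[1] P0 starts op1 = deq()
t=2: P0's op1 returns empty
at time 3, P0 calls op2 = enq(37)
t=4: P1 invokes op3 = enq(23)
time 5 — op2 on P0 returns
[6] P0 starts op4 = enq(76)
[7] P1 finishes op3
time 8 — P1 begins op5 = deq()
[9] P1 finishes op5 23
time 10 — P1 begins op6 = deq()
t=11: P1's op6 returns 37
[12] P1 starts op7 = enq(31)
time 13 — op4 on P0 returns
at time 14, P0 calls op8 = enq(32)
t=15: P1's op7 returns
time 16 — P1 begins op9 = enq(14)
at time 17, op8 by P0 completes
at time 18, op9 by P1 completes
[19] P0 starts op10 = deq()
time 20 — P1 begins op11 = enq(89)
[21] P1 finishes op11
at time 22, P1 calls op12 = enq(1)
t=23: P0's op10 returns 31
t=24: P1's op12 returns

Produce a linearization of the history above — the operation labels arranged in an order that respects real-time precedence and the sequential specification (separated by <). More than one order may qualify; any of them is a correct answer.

1. op1 deq() → empty, leaving queue <>
2. op3 enq(23), leaving queue <23>
3. op2 enq(37), leaving queue <23,37>
4. op5 deq() → 23, leaving queue <37>
5. op6 deq() → 37, leaving queue <>
6. op7 enq(31), leaving queue <31>
7. op4 enq(76), leaving queue <31,76>
8. op8 enq(32), leaving queue <31,76,32>
9. op9 enq(14), leaving queue <31,76,32,14>
10. op10 deq() → 31, leaving queue <76,32,14>
11. op11 enq(89), leaving queue <76,32,14,89>
12. op12 enq(1), leaving queue <76,32,14,89,1>

op1 < op3 < op2 < op5 < op6 < op7 < op4 < op8 < op9 < op10 < op11 < op12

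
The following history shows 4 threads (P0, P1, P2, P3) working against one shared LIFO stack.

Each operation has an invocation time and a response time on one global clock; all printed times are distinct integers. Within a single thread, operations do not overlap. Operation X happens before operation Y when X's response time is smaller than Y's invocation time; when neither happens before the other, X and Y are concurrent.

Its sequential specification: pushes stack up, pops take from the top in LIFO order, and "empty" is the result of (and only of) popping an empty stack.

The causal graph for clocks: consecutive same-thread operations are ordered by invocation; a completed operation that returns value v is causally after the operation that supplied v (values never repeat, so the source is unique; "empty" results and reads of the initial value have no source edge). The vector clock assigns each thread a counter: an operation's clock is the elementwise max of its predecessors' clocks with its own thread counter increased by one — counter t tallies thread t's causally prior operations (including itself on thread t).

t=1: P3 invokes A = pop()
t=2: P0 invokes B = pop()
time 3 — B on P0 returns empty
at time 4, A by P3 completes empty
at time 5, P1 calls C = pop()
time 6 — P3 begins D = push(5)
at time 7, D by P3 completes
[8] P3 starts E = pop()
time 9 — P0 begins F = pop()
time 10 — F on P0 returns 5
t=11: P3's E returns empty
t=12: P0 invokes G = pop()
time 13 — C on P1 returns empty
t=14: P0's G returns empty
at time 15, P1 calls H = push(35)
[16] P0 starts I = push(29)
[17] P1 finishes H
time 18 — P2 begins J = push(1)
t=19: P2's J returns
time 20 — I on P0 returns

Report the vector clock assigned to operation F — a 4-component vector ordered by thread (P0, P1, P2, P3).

VC(A, invoked at 1): no causal predecessors; +1 on P3 → (0, 0, 0, 1)
VC(J, invoked at 18): no causal predecessors; +1 on P2 → (0, 0, 1, 0)
VC(C, invoked at 5): no causal predecessors; +1 on P1 → (0, 1, 0, 0)
VC(B, invoked at 2): no causal predecessors; +1 on P0 → (1, 0, 0, 0)
merge at D (invoked 6): VC(A)=(0, 0, 0, 1), own-thread bump on P3 → (0, 0, 0, 2)
merge at H (invoked 15): VC(C)=(0, 1, 0, 0), own-thread bump on P1 → (0, 2, 0, 0)
merge at E (invoked 8): VC(D)=(0, 0, 0, 2), own-thread bump on P3 → (0, 0, 0, 3)
merge at F (invoked 9): VC(B)=(1, 0, 0, 0), VC(D)=(0, 0, 0, 2), own-thread bump on P0 → (2, 0, 0, 2)
merge at G (invoked 12): VC(F)=(2, 0, 0, 2), own-thread bump on P0 → (3, 0, 0, 2)
merge at I (invoked 16): VC(G)=(3, 0, 0, 2), own-thread bump on P0 → (4, 0, 0, 2)
target: VC(F) = (2, 0, 0, 2)

(2, 0, 0, 2)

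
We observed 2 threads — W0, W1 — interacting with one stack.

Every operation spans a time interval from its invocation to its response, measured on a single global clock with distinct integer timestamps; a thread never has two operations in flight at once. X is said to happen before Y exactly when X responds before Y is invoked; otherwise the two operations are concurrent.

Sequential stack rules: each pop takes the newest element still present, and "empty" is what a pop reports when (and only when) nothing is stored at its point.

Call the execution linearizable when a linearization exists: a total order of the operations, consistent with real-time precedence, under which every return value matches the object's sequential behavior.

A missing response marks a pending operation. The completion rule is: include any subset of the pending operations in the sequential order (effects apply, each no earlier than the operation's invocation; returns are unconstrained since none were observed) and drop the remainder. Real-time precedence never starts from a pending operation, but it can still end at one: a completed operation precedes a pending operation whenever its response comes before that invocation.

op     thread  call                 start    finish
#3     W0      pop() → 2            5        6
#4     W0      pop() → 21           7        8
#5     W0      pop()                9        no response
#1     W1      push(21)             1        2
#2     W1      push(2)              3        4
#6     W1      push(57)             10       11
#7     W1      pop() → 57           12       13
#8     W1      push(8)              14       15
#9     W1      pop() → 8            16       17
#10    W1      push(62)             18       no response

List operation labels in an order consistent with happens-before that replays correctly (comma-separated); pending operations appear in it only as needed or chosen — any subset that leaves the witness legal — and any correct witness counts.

#1, #2, #3, #4, #5, #6, #7, #8, #9

1. #1 push(21), leaving stack <21>
2. #2 push(2), leaving stack <21,2>
3. #3 pop() → 2, leaving stack <21>
4. #4 pop() → 21, leaving stack <>
5. #5 pop() (pending, included), leaving stack <>
6. #6 push(57), leaving stack <57>
7. #7 pop() → 57, leaving stack <>
8. #8 push(8), leaving stack <8>
9. #9 pop() → 8, leaving stack <>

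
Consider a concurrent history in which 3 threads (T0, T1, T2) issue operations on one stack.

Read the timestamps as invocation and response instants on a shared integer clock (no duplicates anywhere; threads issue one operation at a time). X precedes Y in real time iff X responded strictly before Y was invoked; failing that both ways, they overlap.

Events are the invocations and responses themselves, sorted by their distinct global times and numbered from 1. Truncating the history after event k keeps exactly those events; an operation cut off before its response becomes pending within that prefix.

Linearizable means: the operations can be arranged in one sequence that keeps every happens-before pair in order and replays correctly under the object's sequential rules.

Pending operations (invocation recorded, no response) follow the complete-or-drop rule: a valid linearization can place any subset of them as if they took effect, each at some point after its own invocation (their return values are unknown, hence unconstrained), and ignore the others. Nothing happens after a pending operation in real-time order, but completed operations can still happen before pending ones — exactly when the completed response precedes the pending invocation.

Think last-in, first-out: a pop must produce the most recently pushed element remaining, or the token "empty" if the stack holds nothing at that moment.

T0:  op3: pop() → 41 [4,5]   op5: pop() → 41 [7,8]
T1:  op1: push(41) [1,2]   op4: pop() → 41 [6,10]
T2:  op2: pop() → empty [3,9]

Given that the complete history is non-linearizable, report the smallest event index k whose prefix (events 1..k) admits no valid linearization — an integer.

one valid order for events 1..7 is op1, op3:
step 1: op1 push(41) — stack <41>
step 2: op3 pop() → 41 — stack <>
adding event 8 (op5 responds at 8) leaves no legal real-time order
no escape via the 2 pending operations (op2, op4): every completion choice fails
for example op1, op3, op5 (pending dropped) fails at step 3: op5 pop() → 41 is not legal there

8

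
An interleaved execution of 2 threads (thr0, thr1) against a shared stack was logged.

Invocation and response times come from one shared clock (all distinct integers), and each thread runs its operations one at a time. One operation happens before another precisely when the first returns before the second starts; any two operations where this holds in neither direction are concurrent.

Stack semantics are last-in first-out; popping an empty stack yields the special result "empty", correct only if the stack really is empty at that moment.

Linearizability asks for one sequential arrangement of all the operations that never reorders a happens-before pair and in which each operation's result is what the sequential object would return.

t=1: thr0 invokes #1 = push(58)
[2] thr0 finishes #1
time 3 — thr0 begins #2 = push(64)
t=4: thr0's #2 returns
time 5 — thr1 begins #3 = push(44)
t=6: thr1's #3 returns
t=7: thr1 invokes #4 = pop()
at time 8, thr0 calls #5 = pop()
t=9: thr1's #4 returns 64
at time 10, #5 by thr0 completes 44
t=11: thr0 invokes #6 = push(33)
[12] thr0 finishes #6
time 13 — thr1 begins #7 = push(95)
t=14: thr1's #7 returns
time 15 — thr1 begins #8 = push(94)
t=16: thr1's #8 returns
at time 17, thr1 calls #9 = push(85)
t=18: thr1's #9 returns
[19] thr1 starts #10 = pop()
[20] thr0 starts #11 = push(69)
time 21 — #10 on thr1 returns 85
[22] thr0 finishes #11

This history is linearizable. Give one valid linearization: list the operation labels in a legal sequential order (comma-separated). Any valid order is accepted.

after step 1 (#1 push(58)): stack <58>
after step 2 (#2 push(64)): stack <58,64>
after step 3 (#3 push(44)): stack <58,64,44>
after step 4 (#5 pop() → 44): stack <58,64>
after step 5 (#4 pop() → 64): stack <58>
after step 6 (#6 push(33)): stack <58,33>
after step 7 (#7 push(95)): stack <58,33,95>
after step 8 (#8 push(94)): stack <58,33,95,94>
after step 9 (#9 push(85)): stack <58,33,95,94,85>
after step 10 (#10 pop() → 85): stack <58,33,95,94>
after step 11 (#11 push(69)): stack <58,33,95,94,69>

#1, #2, #3, #5, #4, #6, #7, #8, #9, #10, #11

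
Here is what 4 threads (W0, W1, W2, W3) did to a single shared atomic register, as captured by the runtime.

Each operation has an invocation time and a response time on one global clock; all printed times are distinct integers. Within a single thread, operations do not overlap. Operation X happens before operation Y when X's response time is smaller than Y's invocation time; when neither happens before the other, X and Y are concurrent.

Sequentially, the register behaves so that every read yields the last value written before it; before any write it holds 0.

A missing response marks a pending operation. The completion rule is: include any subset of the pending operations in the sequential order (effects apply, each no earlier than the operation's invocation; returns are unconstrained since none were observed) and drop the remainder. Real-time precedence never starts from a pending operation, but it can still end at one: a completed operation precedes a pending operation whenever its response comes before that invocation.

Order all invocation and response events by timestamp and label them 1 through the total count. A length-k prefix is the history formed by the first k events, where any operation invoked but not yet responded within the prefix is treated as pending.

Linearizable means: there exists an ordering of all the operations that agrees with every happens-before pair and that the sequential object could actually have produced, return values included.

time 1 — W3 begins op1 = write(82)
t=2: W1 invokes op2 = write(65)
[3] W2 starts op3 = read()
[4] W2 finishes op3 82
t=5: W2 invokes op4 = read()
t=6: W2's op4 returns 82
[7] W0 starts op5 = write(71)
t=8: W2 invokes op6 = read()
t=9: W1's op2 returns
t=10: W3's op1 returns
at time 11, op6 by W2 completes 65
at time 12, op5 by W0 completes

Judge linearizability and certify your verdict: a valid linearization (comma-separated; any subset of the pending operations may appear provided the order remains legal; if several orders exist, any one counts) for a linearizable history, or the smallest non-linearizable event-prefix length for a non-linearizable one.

linearizable — witness: op1, op3, op4, op2, op6, op5

step 1: op1 write(82) — value 82
step 2: op3 read() → 82 — value 82
step 3: op4 read() → 82 — value 82
step 4: op2 write(65) — value 65
step 5: op6 read() → 65 — value 65
step 6: op5 write(71) — value 71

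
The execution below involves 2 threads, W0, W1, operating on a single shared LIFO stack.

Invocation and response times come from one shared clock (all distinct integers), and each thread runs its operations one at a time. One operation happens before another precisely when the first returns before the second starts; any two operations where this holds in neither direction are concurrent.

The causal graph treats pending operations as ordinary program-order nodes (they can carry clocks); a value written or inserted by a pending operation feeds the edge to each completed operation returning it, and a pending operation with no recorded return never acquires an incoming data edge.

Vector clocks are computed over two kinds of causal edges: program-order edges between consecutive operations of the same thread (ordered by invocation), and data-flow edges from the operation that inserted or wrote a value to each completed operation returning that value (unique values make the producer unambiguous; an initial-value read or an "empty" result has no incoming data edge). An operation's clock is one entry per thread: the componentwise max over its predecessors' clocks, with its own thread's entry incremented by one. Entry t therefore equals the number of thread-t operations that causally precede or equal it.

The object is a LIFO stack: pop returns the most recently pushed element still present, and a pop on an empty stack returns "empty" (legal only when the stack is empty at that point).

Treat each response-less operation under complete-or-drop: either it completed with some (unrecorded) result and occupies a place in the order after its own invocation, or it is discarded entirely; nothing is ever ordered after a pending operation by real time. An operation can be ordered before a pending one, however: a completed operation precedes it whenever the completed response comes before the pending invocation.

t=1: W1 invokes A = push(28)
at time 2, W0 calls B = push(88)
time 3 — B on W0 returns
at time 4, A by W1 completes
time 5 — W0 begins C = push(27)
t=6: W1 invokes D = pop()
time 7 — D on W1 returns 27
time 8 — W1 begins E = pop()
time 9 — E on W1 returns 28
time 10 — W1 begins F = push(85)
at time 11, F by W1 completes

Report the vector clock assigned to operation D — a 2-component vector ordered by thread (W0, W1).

A, invoked 1, has no incoming edges; only W1's bump applies → (0, 1)
B, invoked 2, has no incoming edges; only W0's bump applies → (1, 0)
merge at C (invoked 5): VC(B)=(1, 0), own-thread bump on W0 → (2, 0)
merge at D (invoked 6): VC(A)=(0, 1), VC(C)=(2, 0), own-thread bump on W1 → (2, 2)
merge at E (invoked 8): VC(A)=(0, 1), VC(D)=(2, 2), own-thread bump on W1 → (2, 3)
merge at F (invoked 10): VC(E)=(2, 3), own-thread bump on W1 → (2, 4)
target: VC(D) = (2, 2)

(2, 2)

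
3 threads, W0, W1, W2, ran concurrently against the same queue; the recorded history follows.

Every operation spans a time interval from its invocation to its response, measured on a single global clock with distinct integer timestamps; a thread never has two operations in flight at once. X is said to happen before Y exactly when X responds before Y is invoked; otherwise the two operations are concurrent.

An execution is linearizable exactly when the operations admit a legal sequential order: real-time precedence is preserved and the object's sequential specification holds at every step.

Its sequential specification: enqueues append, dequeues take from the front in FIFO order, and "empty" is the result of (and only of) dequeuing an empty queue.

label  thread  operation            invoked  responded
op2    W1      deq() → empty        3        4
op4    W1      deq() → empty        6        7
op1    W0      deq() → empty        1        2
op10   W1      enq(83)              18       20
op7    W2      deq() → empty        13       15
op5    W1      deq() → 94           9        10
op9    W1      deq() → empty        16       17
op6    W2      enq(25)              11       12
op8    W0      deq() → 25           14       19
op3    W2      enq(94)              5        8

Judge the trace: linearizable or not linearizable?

linearizable

a witness: op1, op2, op4, op3, op5, op6, op8, op7, op9, op10
after step 1 (op1 deq() → empty): queue <>
after step 2 (op2 deq() → empty): queue <>
after step 3 (op4 deq() → empty): queue <>
after step 4 (op3 enq(94)): queue <94>
after step 5 (op5 deq() → 94): queue <>
after step 6 (op6 enq(25)): queue <25>
after step 7 (op8 deq() → 25): queue <>
after step 8 (op7 deq() → empty): queue <>
after step 9 (op9 deq() → empty): queue <>
after step 10 (op10 enq(83)): queue <83>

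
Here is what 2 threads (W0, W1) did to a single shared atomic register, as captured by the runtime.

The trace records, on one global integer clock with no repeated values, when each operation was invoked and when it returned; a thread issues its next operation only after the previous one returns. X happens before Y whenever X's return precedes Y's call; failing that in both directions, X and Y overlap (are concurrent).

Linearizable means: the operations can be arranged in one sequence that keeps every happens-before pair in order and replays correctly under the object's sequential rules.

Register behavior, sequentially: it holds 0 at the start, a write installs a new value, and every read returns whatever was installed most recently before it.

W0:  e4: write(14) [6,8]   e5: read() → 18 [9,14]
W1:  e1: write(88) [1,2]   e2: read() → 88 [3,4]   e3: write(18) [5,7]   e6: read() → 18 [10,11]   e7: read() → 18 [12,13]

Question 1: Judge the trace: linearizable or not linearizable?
linearizable

one valid linearization: e1, e2, e4, e3, e5, e6, e7
after step 1 (e1 write(88)): value 88
after step 2 (e2 read() → 88): value 88
after step 3 (e4 write(14)): value 14
after step 4 (e3 write(18)): value 18
after step 5 (e5 read() → 18): value 18
after step 6 (e6 read() → 18): value 18
after step 7 (e7 read() → 18): value 18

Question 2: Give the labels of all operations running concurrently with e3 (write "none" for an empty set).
e4

e3 spans [5,7]: anything still running between times 5 and 7 counts as concurrent
e1 [1,2]: before
e2 [3,4]: before
e4 [6,8]: concurrent
e5 [9,14]: after
e6 [10,11]: after
e7 [12,13]: after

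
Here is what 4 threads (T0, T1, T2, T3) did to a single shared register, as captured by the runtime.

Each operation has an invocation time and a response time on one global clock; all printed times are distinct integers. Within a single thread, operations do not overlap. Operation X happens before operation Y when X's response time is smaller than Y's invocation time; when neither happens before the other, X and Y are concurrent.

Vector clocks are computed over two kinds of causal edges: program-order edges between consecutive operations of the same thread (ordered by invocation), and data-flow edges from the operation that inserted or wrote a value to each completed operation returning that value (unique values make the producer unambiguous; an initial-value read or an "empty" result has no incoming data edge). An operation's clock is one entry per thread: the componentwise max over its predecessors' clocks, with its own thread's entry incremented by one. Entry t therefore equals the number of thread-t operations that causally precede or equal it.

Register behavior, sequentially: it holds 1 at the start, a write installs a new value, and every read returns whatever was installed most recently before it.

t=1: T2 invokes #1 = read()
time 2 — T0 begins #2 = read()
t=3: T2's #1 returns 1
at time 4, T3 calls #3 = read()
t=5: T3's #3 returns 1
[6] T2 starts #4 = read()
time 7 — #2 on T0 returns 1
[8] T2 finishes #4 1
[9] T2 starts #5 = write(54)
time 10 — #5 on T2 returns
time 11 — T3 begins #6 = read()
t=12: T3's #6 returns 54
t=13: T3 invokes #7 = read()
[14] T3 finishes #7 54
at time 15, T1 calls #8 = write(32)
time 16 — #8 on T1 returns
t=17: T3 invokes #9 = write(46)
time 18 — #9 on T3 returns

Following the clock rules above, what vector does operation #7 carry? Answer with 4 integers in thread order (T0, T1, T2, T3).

#3, invoked 4, has no incoming edges; only T3's bump applies → (0, 0, 0, 1)
#1, invoked 1, has no incoming edges; only T2's bump applies → (0, 0, 1, 0)
#8, invoked 15, has no incoming edges; only T1's bump applies → (0, 1, 0, 0)
#2, invoked 2, has no incoming edges; only T0's bump applies → (1, 0, 0, 0)
from VC(#1)=(0, 0, 1, 0), #4 (invoked 6) maxes components and bumps T2 → (0, 0, 2, 0)
from VC(#4)=(0, 0, 2, 0), #5 (invoked 9) maxes components and bumps T2 → (0, 0, 3, 0)
from VC(#3)=(0, 0, 0, 1), VC(#5)=(0, 0, 3, 0), #6 (invoked 11) maxes components and bumps T3 → (0, 0, 3, 2)
from VC(#5)=(0, 0, 3, 0), VC(#6)=(0, 0, 3, 2), #7 (invoked 13) maxes components and bumps T3 → (0, 0, 3, 3)
from VC(#7)=(0, 0, 3, 3), #9 (invoked 17) maxes components and bumps T3 → (0, 0, 3, 4)
target: VC(#7) = (0, 0, 3, 3)

(0, 0, 3, 3)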